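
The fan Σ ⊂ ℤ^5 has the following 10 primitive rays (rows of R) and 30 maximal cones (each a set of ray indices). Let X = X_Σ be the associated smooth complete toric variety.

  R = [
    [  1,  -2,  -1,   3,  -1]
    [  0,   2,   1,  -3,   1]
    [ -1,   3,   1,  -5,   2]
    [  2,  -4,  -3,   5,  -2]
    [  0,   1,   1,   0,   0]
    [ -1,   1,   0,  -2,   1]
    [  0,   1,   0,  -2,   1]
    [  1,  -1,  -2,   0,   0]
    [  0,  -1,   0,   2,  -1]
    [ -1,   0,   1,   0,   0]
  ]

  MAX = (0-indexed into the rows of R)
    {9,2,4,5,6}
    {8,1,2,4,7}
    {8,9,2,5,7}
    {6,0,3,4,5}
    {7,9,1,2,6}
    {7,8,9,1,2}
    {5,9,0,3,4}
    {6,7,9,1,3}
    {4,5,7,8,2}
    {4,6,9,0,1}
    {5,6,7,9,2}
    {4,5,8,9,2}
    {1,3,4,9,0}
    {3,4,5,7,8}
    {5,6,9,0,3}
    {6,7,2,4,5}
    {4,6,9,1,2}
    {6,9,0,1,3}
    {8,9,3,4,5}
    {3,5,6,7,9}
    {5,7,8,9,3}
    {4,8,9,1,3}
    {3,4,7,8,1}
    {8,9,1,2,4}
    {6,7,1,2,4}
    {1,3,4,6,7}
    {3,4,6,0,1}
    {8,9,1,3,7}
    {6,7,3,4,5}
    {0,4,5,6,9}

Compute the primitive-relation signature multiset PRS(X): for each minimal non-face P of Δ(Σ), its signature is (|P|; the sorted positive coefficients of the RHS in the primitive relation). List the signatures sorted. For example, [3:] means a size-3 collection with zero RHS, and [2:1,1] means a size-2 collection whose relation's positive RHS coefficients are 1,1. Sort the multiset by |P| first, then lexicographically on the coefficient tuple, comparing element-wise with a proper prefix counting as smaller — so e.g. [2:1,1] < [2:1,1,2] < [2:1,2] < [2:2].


Δ(Σ) — 10 vertices, 8 min non-faces:

  {6,8}:  v_{6} + v_{8} = 0  →  sig = [2:]
  {0,2}:  v_{0} + v_{2} = v_{6}  →  sig = [2:1]
  {1,5}:  v_{1} + v_{5} = v_{2}  →  sig = [2:1]
  {2,3}:  v_{2} + v_{3} = v_{7}  →  sig = [2:1]
  {0,7}:  v_{0} + v_{7} = v_{3} + v_{6}  →  sig = [2:1,1]
  {0,8}:  v_{0} + v_{8} = v_{3} + v_{4} + v_{9}  →  sig = [2:1,1,1]
  {4,7,9}:  v_{4} + v_{7} + v_{9} = 0  →  sig = [3:]
  {3,4,6,9}:  v_{3} + v_{4} + v_{6} + v_{9} = v_{0}  →  sig = [4:1]

so the primitive-relation signature multiset is
    [2:]
    [2:1]
    [2:1]
    [2:1]
    [2:1,1]
    [2:1,1,1]
    [3:]
    [4:1]


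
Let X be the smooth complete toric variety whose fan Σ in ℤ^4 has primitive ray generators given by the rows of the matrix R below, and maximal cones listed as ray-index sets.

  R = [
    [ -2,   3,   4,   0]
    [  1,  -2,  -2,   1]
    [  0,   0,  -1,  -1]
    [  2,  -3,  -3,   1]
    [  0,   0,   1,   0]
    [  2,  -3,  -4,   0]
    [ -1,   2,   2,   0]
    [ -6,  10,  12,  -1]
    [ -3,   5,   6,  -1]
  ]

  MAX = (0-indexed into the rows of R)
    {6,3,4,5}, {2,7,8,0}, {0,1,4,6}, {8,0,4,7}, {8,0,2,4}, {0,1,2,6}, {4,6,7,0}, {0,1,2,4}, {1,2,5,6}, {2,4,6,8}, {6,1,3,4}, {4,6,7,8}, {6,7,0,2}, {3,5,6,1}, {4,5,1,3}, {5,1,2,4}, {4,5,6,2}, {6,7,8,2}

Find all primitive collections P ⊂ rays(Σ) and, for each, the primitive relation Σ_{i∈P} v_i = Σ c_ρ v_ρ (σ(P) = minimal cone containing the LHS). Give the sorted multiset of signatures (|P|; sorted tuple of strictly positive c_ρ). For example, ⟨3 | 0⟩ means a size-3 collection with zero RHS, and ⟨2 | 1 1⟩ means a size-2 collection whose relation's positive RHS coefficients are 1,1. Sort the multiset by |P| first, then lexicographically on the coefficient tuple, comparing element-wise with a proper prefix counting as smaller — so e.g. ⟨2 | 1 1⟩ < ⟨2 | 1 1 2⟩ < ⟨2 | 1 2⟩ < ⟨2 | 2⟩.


Σ has 14 primitive collections:

  P = {0,5}:  v_{0} + v_{5} = 0  ⇒ sig = ⟨2 | 0⟩
  P = {1,8}:  v_{1} + v_{8} = v_{0}  ⇒ sig = ⟨2 | 1⟩
  P = {2,3}:  v_{2} + v_{3} = v_{5}  ⇒ sig = ⟨2 | 1⟩
  P = {3,8}:  v_{3} + v_{8} = v_{4} + v_{6}  ⇒ sig = ⟨2 | 1 1⟩
  P = {5,7}:  v_{5} + v_{7} = v_{6} + v_{8}  ⇒ sig = ⟨2 | 1 1⟩
  P = {0,3}:  v_{0} + v_{3} = v_{1} + v_{4} + v_{6}  ⇒ sig = ⟨2 | 1 1 1⟩
  P = {5,8}:  v_{5} + v_{8} = v_{2} + v_{4} + v_{6}  ⇒ sig = ⟨2 | 1 1 1⟩
  P = {3,7}:  v_{3} + v_{7} = v_{0} + v_{4} + 2·v_{6}  ⇒ sig = ⟨2 | 1 1 2⟩
  P = {1,7}:  v_{1} + v_{7} = 2·v_{0} + v_{6}  ⇒ sig = ⟨2 | 1 2⟩
  P = {0,6,8}:  v_{0} + v_{6} + v_{8} = v_{7}  ⇒ sig = ⟨3 | 1⟩
  P = {2,4,7}:  v_{2} + v_{4} + v_{7} = 2·v_{8}  ⇒ sig = ⟨3 | 2⟩
  P = {1,2,4,6}:  v_{1} + v_{2} + v_{4} + v_{6} = 0  ⇒ sig = ⟨4 | 0⟩
  P = {0,2,4,6}:  v_{0} + v_{2} + v_{4} + v_{6} = v_{8}  ⇒ sig = ⟨4 | 1⟩
  P = {1,4,5,6}:  v_{1} + v_{4} + v_{5} + v_{6} = v_{3}  ⇒ sig = ⟨4 | 1⟩

Sorted signature multiset PRS(X):
    ⟨2 | 0⟩
    ⟨2 | 1⟩
    ⟨2 | 1⟩
    ⟨2 | 1 1⟩
    ⟨2 | 1 1⟩
    ⟨2 | 1 1 1⟩
    ⟨2 | 1 1 1⟩
    ⟨2 | 1 1 2⟩
    ⟨2 | 1 2⟩
    ⟨3 | 1⟩
    ⟨3 | 2⟩
    ⟨4 | 0⟩
    ⟨4 | 1⟩
    ⟨4 | 1⟩


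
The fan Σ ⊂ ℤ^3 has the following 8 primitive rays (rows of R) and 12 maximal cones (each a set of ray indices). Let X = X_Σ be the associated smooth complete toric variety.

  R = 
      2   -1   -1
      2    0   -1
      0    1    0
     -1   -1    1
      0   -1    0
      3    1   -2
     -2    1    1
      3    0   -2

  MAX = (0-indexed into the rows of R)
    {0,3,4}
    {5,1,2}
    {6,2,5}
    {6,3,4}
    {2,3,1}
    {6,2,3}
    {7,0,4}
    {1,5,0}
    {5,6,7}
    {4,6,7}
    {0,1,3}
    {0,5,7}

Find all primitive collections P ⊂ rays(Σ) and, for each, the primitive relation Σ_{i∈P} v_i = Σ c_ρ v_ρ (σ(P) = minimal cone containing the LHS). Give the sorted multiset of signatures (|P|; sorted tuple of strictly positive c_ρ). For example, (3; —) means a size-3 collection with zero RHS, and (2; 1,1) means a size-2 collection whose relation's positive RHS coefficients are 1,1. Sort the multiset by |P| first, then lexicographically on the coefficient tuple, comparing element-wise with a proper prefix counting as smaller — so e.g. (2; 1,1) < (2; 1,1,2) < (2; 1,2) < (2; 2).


10 collections generate NE(X_Σ); each relation:

  {0,6}:  v_{0} + v_{6} = 0 — sig = (2; —)
  {2,4}:  v_{2} + v_{4} = 0 — sig = (2; —)
  {0,2}:  v_{0} + v_{2} = v_{1} — sig = (2; 1)
  {1,4}:  v_{1} + v_{4} = v_{0} — sig = (2; 1)
  {1,6}:  v_{1} + v_{6} = v_{2} — sig = (2; 1)
  {2,7}:  v_{2} + v_{7} = v_{5} — sig = (2; 1)
  {3,5}:  v_{3} + v_{5} = v_{1} — sig = (2; 1)
  {3,7}:  v_{3} + v_{7} = v_{0} — sig = (2; 1)
  {4,5}:  v_{4} + v_{5} = v_{7} — sig = (2; 1)
  {1,7}:  v_{1} + v_{7} = v_{0} + v_{5} — sig = (2; 1,1)

Sorted signature multiset PRS(X):
    |P|=2: 10 collections, coeffs (), (), (1), (1), (1), (1), (1), (1), (1), (1,1)


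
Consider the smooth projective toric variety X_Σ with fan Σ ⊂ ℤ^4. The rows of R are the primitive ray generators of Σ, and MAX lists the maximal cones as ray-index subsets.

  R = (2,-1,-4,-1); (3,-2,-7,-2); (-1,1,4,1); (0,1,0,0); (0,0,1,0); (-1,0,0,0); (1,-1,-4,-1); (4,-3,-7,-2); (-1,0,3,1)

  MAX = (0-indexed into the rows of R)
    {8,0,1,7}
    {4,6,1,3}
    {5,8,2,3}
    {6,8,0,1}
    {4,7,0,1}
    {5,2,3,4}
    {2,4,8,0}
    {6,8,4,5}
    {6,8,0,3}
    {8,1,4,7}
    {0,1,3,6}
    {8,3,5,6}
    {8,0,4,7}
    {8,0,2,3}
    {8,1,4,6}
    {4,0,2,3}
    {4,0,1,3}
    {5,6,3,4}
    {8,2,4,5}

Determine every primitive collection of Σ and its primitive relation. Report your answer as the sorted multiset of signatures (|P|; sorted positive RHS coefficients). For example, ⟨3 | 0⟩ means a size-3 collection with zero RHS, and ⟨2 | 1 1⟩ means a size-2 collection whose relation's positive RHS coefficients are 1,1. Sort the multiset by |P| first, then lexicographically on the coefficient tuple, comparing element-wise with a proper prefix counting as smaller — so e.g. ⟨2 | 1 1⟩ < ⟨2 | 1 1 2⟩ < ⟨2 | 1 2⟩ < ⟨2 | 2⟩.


Σ has 12 primitive collections:

  {2,6}:  v_{2} + v_{6} = 0  ⟹  sig = ⟨2 | 0⟩
  {0,5}:  v_{0} + v_{5} = v_{6}  ⟹  sig = ⟨2 | 1⟩
  {1,2}:  v_{1} + v_{2} = v_{0} + v_{4}  ⟹  sig = ⟨2 | 1 1⟩
  {5,7}:  v_{5} + v_{7} = v_{1} + v_{4} + v_{6} + v_{8}  ⟹  sig = ⟨2 | 1 1 1 1⟩
  {1,5}:  v_{1} + v_{5} = v_{4} + 2·v_{6}  ⟹  sig = ⟨2 | 1 2⟩
  {3,7}:  v_{3} + v_{7} = 2·v_{0} + v_{4}  ⟹  sig = ⟨2 | 1 2⟩
  {6,7}:  v_{6} + v_{7} = 2·v_{1} + v_{8}  ⟹  sig = ⟨2 | 1 2⟩
  {2,7}:  v_{2} + v_{7} = 2·v_{0} + 2·v_{4} + v_{8}  ⟹  sig = ⟨2 | 1 2 2⟩
  {0,4,6}:  v_{0} + v_{4} + v_{6} = v_{1}  ⟹  sig = ⟨3 | 1⟩
  {1,3,8}:  v_{1} + v_{3} + v_{8} = v_{0}  ⟹  sig = ⟨3 | 1⟩
  {3,4,8}:  v_{3} + v_{4} + v_{8} = v_{2}  ⟹  sig = ⟨3 | 1⟩
  {0,1,4,8}:  v_{0} + v_{1} + v_{4} + v_{8} = v_{7}  ⟹  sig = ⟨4 | 1⟩

Signatures (|P|; sorted positive RHS coefficients), sorted:
    ⟨2 | 0⟩
    ⟨2 | 1⟩
    ⟨2 | 1 1⟩
    ⟨2 | 1 1 1 1⟩
    ⟨2 | 1 2⟩
    ⟨2 | 1 2⟩
    ⟨2 | 1 2⟩
    ⟨2 | 1 2 2⟩
    ⟨3 | 1⟩
    ⟨3 | 1⟩
    ⟨3 | 1⟩
    ⟨4 | 1⟩


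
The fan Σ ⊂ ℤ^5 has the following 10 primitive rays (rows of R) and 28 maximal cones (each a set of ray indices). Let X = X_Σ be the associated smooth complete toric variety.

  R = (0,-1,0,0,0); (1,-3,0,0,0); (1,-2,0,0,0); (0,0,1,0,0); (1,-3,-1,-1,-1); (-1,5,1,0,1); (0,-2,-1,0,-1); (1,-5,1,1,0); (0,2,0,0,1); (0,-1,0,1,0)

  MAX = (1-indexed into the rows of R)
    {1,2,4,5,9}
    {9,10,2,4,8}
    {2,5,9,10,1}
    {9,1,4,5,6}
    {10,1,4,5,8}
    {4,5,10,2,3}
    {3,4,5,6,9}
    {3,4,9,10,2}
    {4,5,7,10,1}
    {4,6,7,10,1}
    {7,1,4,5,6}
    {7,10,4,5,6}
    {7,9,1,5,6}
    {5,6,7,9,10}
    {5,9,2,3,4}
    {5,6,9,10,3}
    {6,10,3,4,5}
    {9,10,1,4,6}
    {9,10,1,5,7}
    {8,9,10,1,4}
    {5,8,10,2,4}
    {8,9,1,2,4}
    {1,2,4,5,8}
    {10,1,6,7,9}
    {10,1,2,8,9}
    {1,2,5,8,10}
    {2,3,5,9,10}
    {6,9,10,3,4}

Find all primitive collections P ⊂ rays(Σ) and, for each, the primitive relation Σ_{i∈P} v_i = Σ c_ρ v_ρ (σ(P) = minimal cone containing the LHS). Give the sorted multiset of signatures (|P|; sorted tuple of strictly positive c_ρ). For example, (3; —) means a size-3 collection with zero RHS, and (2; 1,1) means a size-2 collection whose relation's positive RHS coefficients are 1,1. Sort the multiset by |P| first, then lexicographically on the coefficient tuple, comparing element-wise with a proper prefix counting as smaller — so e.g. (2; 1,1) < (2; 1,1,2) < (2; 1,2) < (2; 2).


12 collections generate NE(X_Σ); each relation:

  P={1,3}:  v_{1} + v_{3} = v_{2}  ⟹  sig = (2; 1)
  P={2,6}:  v_{2} + v_{6} = v_{4} + v_{9}  ⟹  sig = (2; 1,1)
  P={3,7}:  v_{3} + v_{7} = v_{5} + v_{10}  ⟹  sig = (2; 1,1)
  P={2,7}:  v_{2} + v_{7} = v_{1} + v_{5} + v_{10}  ⟹  sig = (2; 1,1,1)
  P={6,8}:  v_{6} + v_{8} = v_{1} + 2·v_{4} + v_{9} + v_{10}  ⟹  sig = (2; 1,1,1,2)
  P={3,8}:  v_{3} + v_{8} = 2·v_{2} + v_{4} + v_{10}  ⟹  sig = (2; 1,1,2)
  P={7,8}:  v_{7} + v_{8} = 2·v_{1} + v_{4} + v_{5} + 2·v_{10}  ⟹  sig = (2; 1,1,2,2)
  P={4,7,9}:  v_{4} + v_{7} + v_{9} = 0  ⟹  sig = (3; —)
  P={5,8,9}:  v_{5} + v_{8} + v_{9} = 2·v_{2}  ⟹  sig = (3; 2)
  P={1,5,6,10}:  v_{1} + v_{5} + v_{6} + v_{10} = 0  ⟹  sig = (4; —)
  P={1,2,4,10}:  v_{1} + v_{2} + v_{4} + v_{10} = v_{8}  ⟹  sig = (4; 1)
  P={4,5,9,10}:  v_{4} + v_{5} + v_{9} + v_{10} = v_{3}  ⟹  sig = (4; 1)

Sorted signature multiset PRS(X):
    (2; 1)
    (2; 1,1)
    (2; 1,1)
    (2; 1,1,1)
    (2; 1,1,1,2)
    (2; 1,1,2)
    (2; 1,1,2,2)
    (3; —)
    (3; 2)
    (4; —)
    (4; 1)
    (4; 1)


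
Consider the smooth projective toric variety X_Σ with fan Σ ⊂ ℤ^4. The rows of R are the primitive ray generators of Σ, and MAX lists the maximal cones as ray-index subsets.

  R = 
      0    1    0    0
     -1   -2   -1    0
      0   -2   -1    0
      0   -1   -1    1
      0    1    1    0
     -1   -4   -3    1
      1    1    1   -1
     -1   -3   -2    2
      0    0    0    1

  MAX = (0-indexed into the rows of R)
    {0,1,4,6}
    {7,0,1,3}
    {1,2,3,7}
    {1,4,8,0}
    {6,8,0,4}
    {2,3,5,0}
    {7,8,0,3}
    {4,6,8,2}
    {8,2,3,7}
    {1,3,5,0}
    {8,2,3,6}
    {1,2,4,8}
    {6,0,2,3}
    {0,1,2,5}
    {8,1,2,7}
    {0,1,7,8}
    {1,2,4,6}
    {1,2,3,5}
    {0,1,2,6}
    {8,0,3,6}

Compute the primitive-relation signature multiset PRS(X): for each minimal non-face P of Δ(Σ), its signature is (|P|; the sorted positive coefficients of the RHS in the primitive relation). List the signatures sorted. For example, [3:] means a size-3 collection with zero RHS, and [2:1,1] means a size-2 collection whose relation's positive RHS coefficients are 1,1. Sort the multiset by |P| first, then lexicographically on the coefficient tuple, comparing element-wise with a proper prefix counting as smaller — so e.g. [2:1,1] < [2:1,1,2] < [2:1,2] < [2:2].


Σ has 14 primitive collections:

  • {3,4}:  v_{3} + v_{4} = v_{8} — sig = [2:1]
  • {4,5}:  v_{4} + v_{5} = v_{1} + v_{3} — sig = [2:1,1]
  • {6,7}:  v_{6} + v_{7} = v_{2} + v_{8} — sig = [2:1,1]
  • {4,7}:  v_{4} + v_{7} = v_{1} + 2·v_{8} — sig = [2:1,2]
  • {5,6}:  v_{5} + v_{6} = v_{0} + 2·v_{2} — sig = [2:1,2]
  • {5,8}:  v_{5} + v_{8} = v_{1} + 2·v_{3} — sig = [2:1,2]
  • {5,7}:  v_{5} + v_{7} = 2·v_{1} + 3·v_{3} — sig = [2:2,3]
  • {0,2,4}:  v_{0} + v_{2} + v_{4} = 0 — sig = [3:]
  • {0,2,8}:  v_{0} + v_{2} + v_{8} = v_{3} — sig = [3:1]
  • {1,3,6}:  v_{1} + v_{3} + v_{6} = v_{2} — sig = [3:1]
  • {1,3,8}:  v_{1} + v_{3} + v_{8} = v_{7} — sig = [3:1]
  • {1,6,8}:  v_{1} + v_{6} + v_{8} = v_{2} + v_{4} — sig = [3:1,1]
  • {0,2,7}:  v_{0} + v_{2} + v_{7} = v_{1} + 2·v_{3} — sig = [3:1,2]
  • {0,1,2,3}:  v_{0} + v_{1} + v_{2} + v_{3} = v_{5} — sig = [4:1]

Signatures (|P|; sorted positive RHS coefficients), sorted:
{ [2:1],  [2:1,1] ×2,  [2:1,2] ×3,  [2:2,3],  [3:],  [3:1] ×3,  [3:1,1],  [3:1,2],  [4:1] }


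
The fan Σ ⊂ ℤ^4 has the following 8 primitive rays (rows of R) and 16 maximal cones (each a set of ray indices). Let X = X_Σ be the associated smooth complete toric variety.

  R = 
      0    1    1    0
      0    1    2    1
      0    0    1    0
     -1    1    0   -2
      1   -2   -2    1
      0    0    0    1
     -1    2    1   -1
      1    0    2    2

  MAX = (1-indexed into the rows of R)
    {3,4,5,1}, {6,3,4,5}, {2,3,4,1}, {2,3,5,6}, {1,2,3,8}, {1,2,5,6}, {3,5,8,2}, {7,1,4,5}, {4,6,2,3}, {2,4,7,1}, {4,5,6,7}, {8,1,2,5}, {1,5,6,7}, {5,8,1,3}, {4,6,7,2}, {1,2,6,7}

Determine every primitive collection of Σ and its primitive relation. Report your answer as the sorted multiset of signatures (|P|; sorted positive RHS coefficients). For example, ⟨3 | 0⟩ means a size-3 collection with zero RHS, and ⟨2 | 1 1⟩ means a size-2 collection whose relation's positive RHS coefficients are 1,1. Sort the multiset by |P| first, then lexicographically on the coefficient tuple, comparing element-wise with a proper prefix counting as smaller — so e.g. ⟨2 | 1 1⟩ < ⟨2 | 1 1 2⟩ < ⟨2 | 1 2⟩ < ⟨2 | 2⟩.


9 minimal non-faces of Δ(Σ) (on 8 rays):

  P = {3,7}:  v_{3} + v_{7} = v_{2} + v_{4}  so sig = ⟨2 | 1 1⟩
  P = {4,8}:  v_{4} + v_{8} = v_{1} + v_{3}  so sig = ⟨2 | 1 1⟩
  P = {7,8}:  v_{7} + v_{8} = v_{1} + v_{2}  so sig = ⟨2 | 1 1⟩
  P = {6,8}:  v_{6} + v_{8} = 2·v_{2} + v_{5}  so sig = ⟨2 | 1 2⟩
  P = {2,4,5}:  v_{2} + v_{4} + v_{5} = 0  so sig = ⟨3 | 0⟩
  P = {1,3,6}:  v_{1} + v_{3} + v_{6} = v_{2}  so sig = ⟨3 | 1⟩
  P = {1,4,6}:  v_{1} + v_{4} + v_{6} = v_{7}  so sig = ⟨3 | 1⟩
  P = {2,5,7}:  v_{2} + v_{5} + v_{7} = v_{1} + v_{6}  so sig = ⟨3 | 1 1⟩
  P = {1,2,3,5}:  v_{1} + v_{2} + v_{3} + v_{5} = v_{8}  so sig = ⟨4 | 1⟩

Hence PRS(X_Σ) =
[⟨2 | 1 1⟩, ⟨2 | 1 1⟩, ⟨2 | 1 1⟩, ⟨2 | 1 2⟩, ⟨3 | 0⟩, ⟨3 | 1⟩, ⟨3 | 1⟩, ⟨3 | 1 1⟩, ⟨4 | 1⟩]


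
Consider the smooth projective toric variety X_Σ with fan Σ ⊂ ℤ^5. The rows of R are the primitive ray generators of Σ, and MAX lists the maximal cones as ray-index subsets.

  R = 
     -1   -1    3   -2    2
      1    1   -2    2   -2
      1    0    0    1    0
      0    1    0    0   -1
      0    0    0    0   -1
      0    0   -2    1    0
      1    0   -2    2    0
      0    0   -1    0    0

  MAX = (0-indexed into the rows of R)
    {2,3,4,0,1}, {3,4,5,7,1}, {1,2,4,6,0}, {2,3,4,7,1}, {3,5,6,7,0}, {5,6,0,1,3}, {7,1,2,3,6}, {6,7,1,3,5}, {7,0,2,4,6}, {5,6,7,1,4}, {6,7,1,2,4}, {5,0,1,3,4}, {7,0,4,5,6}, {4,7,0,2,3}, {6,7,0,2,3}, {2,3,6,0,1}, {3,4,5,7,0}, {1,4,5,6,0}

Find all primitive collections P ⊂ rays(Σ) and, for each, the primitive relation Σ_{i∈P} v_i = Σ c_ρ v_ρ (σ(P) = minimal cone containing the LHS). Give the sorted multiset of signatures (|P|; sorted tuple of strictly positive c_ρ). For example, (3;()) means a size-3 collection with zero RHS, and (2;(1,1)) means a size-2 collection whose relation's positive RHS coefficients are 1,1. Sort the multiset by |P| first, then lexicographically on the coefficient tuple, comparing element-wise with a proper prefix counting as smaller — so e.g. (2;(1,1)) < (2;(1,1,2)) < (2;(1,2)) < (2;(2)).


Minimal non-faces — 3 found among 8 rays, 18 max cones:

  P={2,5}:  v_{2} + v_{5} = v_{6}  ⟹  sig = (2;(1))
  P={0,1,7}:  v_{0} + v_{1} + v_{7} = 0  ⟹  sig = (3;())
  P={3,4,6}:  v_{3} + v_{4} + v_{6} = v_{1}  ⟹  sig = (3;(1))

Hence PRS(X_Σ) =
{ (2;(1)),  (3;()),  (3;(1)) }


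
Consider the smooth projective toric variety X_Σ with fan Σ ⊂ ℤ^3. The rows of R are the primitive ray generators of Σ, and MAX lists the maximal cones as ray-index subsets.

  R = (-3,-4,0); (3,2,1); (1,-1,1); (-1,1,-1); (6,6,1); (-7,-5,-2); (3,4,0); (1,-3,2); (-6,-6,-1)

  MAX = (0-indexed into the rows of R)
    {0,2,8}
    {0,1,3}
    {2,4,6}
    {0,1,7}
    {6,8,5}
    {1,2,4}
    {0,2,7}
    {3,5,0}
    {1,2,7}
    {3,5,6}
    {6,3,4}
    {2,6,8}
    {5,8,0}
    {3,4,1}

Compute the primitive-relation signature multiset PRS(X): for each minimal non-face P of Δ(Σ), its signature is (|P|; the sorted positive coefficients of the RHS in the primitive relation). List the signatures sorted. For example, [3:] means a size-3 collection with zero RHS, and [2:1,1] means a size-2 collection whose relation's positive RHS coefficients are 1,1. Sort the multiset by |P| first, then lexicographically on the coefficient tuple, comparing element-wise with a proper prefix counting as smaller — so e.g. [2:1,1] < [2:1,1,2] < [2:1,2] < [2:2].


16 minimal non-faces of Δ(Σ) (on 9 rays):

  {0,6}:  v_{0} + v_{6} = 0  →  sig = [2:]
  {2,3}:  v_{2} + v_{3} = 0  →  sig = [2:]
  {4,8}:  v_{4} + v_{8} = 0  →  sig = [2:]
  {0,4}:  v_{0} + v_{4} = v_{1}  →  sig = [2:1]
  {1,6}:  v_{1} + v_{6} = v_{4}  →  sig = [2:1]
  {1,8}:  v_{1} + v_{8} = v_{0}  →  sig = [2:1]
  {2,5}:  v_{2} + v_{5} = v_{8}  →  sig = [2:1]
  {3,8}:  v_{3} + v_{8} = v_{5}  →  sig = [2:1]
  {4,5}:  v_{4} + v_{5} = v_{3}  →  sig = [2:1]
  {1,5}:  v_{1} + v_{5} = v_{0} + v_{3}  →  sig = [2:1,1]
  {3,7}:  v_{3} + v_{7} = v_{0} + v_{1}  →  sig = [2:1,1]
  {6,7}:  v_{6} + v_{7} = v_{1} + v_{2}  →  sig = [2:1,1]
  {4,7}:  v_{4} + v_{7} = 2·v_{1} + v_{2}  →  sig = [2:1,2]
  {7,8}:  v_{7} + v_{8} = 2·v_{0} + v_{2}  →  sig = [2:1,2]
  {5,7}:  v_{5} + v_{7} = 2·v_{0}  →  sig = [2:2]
  {0,1,2}:  v_{0} + v_{1} + v_{2} = v_{7}  →  sig = [3:1]

Signatures (|P|; sorted positive RHS coefficients), sorted:
    [2:]
    [2:]
    [2:]
    [2:1]
    [2:1]
    [2:1]
    [2:1]
    [2:1]
    [2:1]
    [2:1,1]
    [2:1,1]
    [2:1,1]
    [2:1,2]
    [2:1,2]
    [2:2]
    [3:1]


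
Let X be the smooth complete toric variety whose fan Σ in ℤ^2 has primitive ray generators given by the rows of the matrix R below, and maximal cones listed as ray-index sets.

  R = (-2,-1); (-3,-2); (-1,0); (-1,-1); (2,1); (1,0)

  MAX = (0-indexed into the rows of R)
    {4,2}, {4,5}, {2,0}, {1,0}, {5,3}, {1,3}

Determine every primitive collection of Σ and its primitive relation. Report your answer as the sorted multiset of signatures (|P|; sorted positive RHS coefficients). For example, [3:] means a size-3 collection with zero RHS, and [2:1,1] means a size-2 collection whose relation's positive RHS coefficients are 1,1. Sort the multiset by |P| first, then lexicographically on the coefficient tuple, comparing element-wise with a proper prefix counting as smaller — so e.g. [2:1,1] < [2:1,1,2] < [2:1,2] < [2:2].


Minimal non-faces — 9 found among 6 rays, 6 max cones:

  {0,4}:  v_{0} + v_{4} = 0  so sig = [2:]
  {2,5}:  v_{2} + v_{5} = 0  so sig = [2:]
  {0,3}:  v_{0} + v_{3} = v_{1}  so sig = [2:1]
  {0,5}:  v_{0} + v_{5} = v_{3}  so sig = [2:1]
  {1,4}:  v_{1} + v_{4} = v_{3}  so sig = [2:1]
  {2,3}:  v_{2} + v_{3} = v_{0}  so sig = [2:1]
  {3,4}:  v_{3} + v_{4} = v_{5}  so sig = [2:1]
  {1,2}:  v_{1} + v_{2} = 2·v_{0}  so sig = [2:2]
  {1,5}:  v_{1} + v_{5} = 2·v_{3}  so sig = [2:2]

Hence PRS(X_Σ) =
    [2:]
    [2:]
    [2:1]
    [2:1]
    [2:1]
    [2:1]
    [2:1]
    [2:2]
    [2:2]


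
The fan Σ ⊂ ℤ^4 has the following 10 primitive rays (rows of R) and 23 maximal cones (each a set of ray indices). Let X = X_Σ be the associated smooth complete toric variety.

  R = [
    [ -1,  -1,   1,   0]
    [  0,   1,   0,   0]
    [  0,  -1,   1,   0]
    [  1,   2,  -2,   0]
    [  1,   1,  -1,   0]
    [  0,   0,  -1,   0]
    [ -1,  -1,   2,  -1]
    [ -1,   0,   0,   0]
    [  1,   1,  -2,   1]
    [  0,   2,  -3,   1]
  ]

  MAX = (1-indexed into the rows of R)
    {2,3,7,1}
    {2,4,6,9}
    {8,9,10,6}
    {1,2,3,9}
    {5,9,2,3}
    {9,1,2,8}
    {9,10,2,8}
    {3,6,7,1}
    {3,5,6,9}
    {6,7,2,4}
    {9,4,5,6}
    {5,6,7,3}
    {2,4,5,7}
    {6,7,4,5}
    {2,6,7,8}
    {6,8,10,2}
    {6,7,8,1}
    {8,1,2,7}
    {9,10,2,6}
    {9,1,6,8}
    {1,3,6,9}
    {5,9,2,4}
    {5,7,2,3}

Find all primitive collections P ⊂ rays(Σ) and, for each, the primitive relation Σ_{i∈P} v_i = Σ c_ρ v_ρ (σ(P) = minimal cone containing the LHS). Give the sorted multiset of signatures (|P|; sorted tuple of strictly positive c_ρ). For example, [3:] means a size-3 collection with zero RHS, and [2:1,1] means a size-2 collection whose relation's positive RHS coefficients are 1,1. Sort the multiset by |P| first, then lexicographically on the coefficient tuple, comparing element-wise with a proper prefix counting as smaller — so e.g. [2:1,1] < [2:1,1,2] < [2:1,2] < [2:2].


Δ(Σ) — 10 vertices, 16 min non-faces:

  P = {1,5}:  v_{1} + v_{5} = 0 — sig = [2:]
  P = {7,9}:  v_{7} + v_{9} = 0 — sig = [2:]
  P = {3,4}:  v_{3} + v_{4} = v_{5} — sig = [2:1]
  P = {3,8}:  v_{3} + v_{8} = v_{1} — sig = [2:1]
  P = {1,4}:  v_{1} + v_{4} = v_{2} + v_{6} — sig = [2:1,1]
  P = {3,10}:  v_{3} + v_{10} = v_{8} + v_{9} — sig = [2:1,1]
  P = {5,8}:  v_{5} + v_{8} = v_{2} + v_{6} — sig = [2:1,1]
  P = {7,10}:  v_{7} + v_{10} = v_{2} + v_{6} + v_{8} — sig = [2:1,1,1]
  P = {1,10}:  v_{1} + v_{10} = 2·v_{8} + v_{9} — sig = [2:1,2]
  P = {5,10}:  v_{5} + v_{10} = 2·v_{2} + 2·v_{6} + v_{9} — sig = [2:1,2,2]
  P = {4,10}:  v_{4} + v_{10} = 3·v_{2} + 3·v_{6} + v_{9} — sig = [2:1,3,3]
  P = {4,8}:  v_{4} + v_{8} = 2·v_{2} + 2·v_{6} — sig = [2:2,2]
  P = {2,3,6}:  v_{2} + v_{3} + v_{6} = 0 — sig = [3:]
  P = {1,2,6}:  v_{1} + v_{2} + v_{6} = v_{8} — sig = [3:1]
  P = {2,5,6}:  v_{2} + v_{5} + v_{6} = v_{4} — sig = [3:1]
  P = {2,6,8,9}:  v_{2} + v_{6} + v_{8} + v_{9} = v_{10} — sig = [4:1]

Sorted signature multiset PRS(X):
[[2:], [2:], [2:1], [2:1], [2:1,1], [2:1,1], [2:1,1], [2:1,1,1], [2:1,2], [2:1,2,2], [2:1,3,3], [2:2,2], [3:], [3:1], [3:1], [4:1]]


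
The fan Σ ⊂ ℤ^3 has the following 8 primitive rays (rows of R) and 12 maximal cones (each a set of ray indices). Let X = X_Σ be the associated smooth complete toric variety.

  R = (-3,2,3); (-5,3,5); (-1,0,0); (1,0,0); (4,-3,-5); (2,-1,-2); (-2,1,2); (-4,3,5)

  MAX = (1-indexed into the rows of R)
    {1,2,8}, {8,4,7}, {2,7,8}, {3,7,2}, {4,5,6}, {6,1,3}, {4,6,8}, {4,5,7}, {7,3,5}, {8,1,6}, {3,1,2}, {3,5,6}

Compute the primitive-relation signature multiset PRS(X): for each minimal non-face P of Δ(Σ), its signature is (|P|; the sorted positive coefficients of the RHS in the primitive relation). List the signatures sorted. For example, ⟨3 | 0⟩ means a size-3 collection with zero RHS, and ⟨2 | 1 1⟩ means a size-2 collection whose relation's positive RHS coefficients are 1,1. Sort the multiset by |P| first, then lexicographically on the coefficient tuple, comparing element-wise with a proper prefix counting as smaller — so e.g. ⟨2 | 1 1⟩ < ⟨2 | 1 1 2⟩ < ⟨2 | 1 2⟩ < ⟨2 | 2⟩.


10 minimal non-faces of Δ(Σ) (on 8 rays):

  • {3,4}:  v_{3} + v_{4} = 0  →  sig = ⟨2 | 0⟩
  • {5,8}:  v_{5} + v_{8} = 0  →  sig = ⟨2 | 0⟩
  • {6,7}:  v_{6} + v_{7} = 0  →  sig = ⟨2 | 0⟩
  • {1,7}:  v_{1} + v_{7} = v_{2}  →  sig = ⟨2 | 1⟩
  • {2,4}:  v_{2} + v_{4} = v_{8}  →  sig = ⟨2 | 1⟩
  • {2,5}:  v_{2} + v_{5} = v_{3}  →  sig = ⟨2 | 1⟩
  • {2,6}:  v_{2} + v_{6} = v_{1}  →  sig = ⟨2 | 1⟩
  • {3,8}:  v_{3} + v_{8} = v_{2}  →  sig = ⟨2 | 1⟩
  • {1,4}:  v_{1} + v_{4} = v_{6} + v_{8}  →  sig = ⟨2 | 1 1⟩
  • {1,5}:  v_{1} + v_{5} = v_{3} + v_{6}  →  sig = ⟨2 | 1 1⟩

Hence PRS(X_Σ) =
{ ⟨2 | 0⟩ ×3,  ⟨2 | 1⟩ ×5,  ⟨2 | 1 1⟩ ×2 }


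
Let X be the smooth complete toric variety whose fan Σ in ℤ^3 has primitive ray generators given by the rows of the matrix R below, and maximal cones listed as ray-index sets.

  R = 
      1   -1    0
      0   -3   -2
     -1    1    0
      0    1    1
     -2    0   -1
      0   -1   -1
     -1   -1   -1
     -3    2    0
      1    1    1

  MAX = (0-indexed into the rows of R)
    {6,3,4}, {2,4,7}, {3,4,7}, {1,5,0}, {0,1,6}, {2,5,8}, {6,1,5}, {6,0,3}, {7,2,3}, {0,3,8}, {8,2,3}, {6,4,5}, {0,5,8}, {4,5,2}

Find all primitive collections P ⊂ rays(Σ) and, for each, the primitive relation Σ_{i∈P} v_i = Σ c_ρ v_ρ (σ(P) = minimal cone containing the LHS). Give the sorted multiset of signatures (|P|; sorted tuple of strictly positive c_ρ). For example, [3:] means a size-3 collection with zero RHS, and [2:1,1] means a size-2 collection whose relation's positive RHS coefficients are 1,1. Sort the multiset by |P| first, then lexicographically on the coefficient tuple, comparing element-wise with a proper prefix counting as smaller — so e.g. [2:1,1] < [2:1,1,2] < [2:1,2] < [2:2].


Σ has 17 primitive collections:

  P={0,2}:  v_{0} + v_{2} = 0  →  sig = [2:]
  P={3,5}:  v_{3} + v_{5} = 0  →  sig = [2:]
  P={6,8}:  v_{6} + v_{8} = 0  →  sig = [2:]
  P={0,4}:  v_{0} + v_{4} = v_{6}  →  sig = [2:1]
  P={2,6}:  v_{2} + v_{6} = v_{4}  →  sig = [2:1]
  P={4,8}:  v_{4} + v_{8} = v_{2}  →  sig = [2:1]
  P={0,7}:  v_{0} + v_{7} = v_{3} + v_{4}  →  sig = [2:1,1]
  P={1,2}:  v_{1} + v_{2} = v_{5} + v_{6}  →  sig = [2:1,1]
  P={1,3}:  v_{1} + v_{3} = v_{0} + v_{6}  →  sig = [2:1,1]
  P={1,7}:  v_{1} + v_{7} = v_{4} + v_{6}  →  sig = [2:1,1]
  P={1,8}:  v_{1} + v_{8} = v_{0} + v_{5}  →  sig = [2:1,1]
  P={5,7}:  v_{5} + v_{7} = v_{2} + v_{4}  →  sig = [2:1,1]
  P={1,4}:  v_{1} + v_{4} = v_{5} + 2·v_{6}  →  sig = [2:1,2]
  P={6,7}:  v_{6} + v_{7} = v_{3} + 2·v_{4}  →  sig = [2:1,2]
  P={7,8}:  v_{7} + v_{8} = 2·v_{2} + v_{3}  →  sig = [2:1,2]
  P={0,5,6}:  v_{0} + v_{5} + v_{6} = v_{1}  →  sig = [3:1]
  P={2,3,4}:  v_{2} + v_{3} + v_{4} = v_{7}  →  sig = [3:1]

Sorted signature multiset PRS(X):
[[2:], [2:], [2:], [2:1], [2:1], [2:1], [2:1,1], [2:1,1], [2:1,1], [2:1,1], [2:1,1], [2:1,1], [2:1,2], [2:1,2], [2:1,2], [3:1], [3:1]]


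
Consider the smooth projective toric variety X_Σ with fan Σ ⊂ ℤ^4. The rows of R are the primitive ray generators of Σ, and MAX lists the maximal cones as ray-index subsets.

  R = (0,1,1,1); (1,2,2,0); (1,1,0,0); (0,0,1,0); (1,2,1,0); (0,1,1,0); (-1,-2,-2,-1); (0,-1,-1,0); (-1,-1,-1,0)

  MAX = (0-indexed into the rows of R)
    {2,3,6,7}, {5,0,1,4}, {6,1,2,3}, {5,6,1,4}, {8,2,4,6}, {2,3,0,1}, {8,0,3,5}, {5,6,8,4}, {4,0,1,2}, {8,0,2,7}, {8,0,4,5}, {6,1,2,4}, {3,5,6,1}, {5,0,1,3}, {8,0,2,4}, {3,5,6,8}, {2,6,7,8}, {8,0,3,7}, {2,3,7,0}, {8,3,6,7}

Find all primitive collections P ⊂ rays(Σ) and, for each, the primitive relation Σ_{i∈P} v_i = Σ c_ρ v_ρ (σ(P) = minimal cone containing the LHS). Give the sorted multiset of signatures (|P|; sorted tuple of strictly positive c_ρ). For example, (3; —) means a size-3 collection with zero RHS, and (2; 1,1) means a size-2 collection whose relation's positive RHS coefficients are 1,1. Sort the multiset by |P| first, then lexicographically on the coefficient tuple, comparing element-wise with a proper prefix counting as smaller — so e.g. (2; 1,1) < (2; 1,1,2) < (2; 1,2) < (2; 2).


Δ(Σ) — 9 vertices, 8 min non-faces:

  P={5,7}:  v_{5} + v_{7} = 0  →  sig = (2; —)
  P={0,6}:  v_{0} + v_{6} = v_{8}  →  sig = (2; 1)
  P={1,8}:  v_{1} + v_{8} = v_{5}  →  sig = (2; 1)
  P={2,5}:  v_{2} + v_{5} = v_{4}  →  sig = (2; 1)
  P={3,4}:  v_{3} + v_{4} = v_{1}  →  sig = (2; 1)
  P={4,7}:  v_{4} + v_{7} = v_{2}  →  sig = (2; 1)
  P={1,7}:  v_{1} + v_{7} = v_{2} + v_{3}  →  sig = (2; 1,1)
  P={2,3,8}:  v_{2} + v_{3} + v_{8} = 0  →  sig = (3; —)

so the primitive-relation signature multiset is
{ (2; —),  (2; 1) ×5,  (2; 1,1),  (3; —) }


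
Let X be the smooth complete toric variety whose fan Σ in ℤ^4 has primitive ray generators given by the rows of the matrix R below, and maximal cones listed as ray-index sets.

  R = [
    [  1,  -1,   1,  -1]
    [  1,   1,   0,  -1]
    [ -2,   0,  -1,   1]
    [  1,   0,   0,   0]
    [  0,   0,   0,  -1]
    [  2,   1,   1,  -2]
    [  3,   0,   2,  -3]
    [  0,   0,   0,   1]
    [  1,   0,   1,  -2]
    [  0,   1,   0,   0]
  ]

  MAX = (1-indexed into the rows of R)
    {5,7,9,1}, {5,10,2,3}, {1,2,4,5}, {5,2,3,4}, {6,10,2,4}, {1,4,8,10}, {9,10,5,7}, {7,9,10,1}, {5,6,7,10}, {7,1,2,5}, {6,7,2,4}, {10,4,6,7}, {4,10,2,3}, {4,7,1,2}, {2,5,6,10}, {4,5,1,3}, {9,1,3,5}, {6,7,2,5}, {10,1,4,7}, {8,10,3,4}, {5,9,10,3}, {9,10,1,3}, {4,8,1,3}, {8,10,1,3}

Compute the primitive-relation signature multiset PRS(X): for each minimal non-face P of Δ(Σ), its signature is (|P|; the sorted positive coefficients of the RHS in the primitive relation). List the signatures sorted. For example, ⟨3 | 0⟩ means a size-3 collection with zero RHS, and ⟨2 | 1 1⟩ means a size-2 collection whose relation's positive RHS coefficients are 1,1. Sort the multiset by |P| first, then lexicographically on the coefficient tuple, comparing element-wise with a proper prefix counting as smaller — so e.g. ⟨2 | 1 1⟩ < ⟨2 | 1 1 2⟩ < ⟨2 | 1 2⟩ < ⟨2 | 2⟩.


Minimal non-faces — 19 found among 10 rays, 24 max cones:

  P={5,8}:  v_{5} + v_{8} = 0 ; sig = ⟨2 | 0⟩
  P={1,6}:  v_{1} + v_{6} = v_{7} ; sig = ⟨2 | 1⟩
  P={3,7}:  v_{3} + v_{7} = v_{9} ; sig = ⟨2 | 1⟩
  P={2,8}:  v_{2} + v_{8} = v_{4} + v_{10} ; sig = ⟨2 | 1 1⟩
  P={2,9}:  v_{2} + v_{9} = v_{5} + v_{6} ; sig = ⟨2 | 1 1⟩
  P={3,6}:  v_{3} + v_{6} = v_{5} + v_{10} ; sig = ⟨2 | 1 1⟩
  P={4,9}:  v_{4} + v_{9} = v_{1} + v_{2} ; sig = ⟨2 | 1 1⟩
  P={8,9}:  v_{8} + v_{9} = v_{1} + v_{10} ; sig = ⟨2 | 1 1⟩
  P={6,9}:  v_{6} + v_{9} = v_{5} + v_{7} + v_{10} ; sig = ⟨2 | 1 1 1⟩
  P={6,8}:  v_{6} + v_{8} = v_{1} + v_{4} + 2·v_{10} ; sig = ⟨2 | 1 1 2⟩
  P={7,8}:  v_{7} + v_{8} = 2·v_{1} + v_{4} + 2·v_{10} ; sig = ⟨2 | 1 2 2⟩
  P={1,2,3}:  v_{1} + v_{2} + v_{3} = v_{5} ; sig = ⟨3 | 1⟩
  P={1,2,10}:  v_{1} + v_{2} + v_{10} = v_{6} ; sig = ⟨3 | 1⟩
  P={1,5,10}:  v_{1} + v_{5} + v_{10} = v_{9} ; sig = ⟨3 | 1⟩
  P={4,5,10}:  v_{4} + v_{5} + v_{10} = v_{2} ; sig = ⟨3 | 1⟩
  P={4,5,6}:  v_{4} + v_{5} + v_{6} = v_{1} + 2·v_{2} ; sig = ⟨3 | 1 2⟩
  P={2,7,10}:  v_{2} + v_{7} + v_{10} = 2·v_{6} ; sig = ⟨3 | 2⟩
  P={4,5,7}:  v_{4} + v_{5} + v_{7} = 2·v_{1} + 2·v_{2} ; sig = ⟨3 | 2 2⟩
  P={1,3,4,10}:  v_{1} + v_{3} + v_{4} + v_{10} = 0 ; sig = ⟨4 | 0⟩

so the primitive-relation signature multiset is
[⟨2 | 0⟩, ⟨2 | 1⟩, ⟨2 | 1⟩, ⟨2 | 1 1⟩, ⟨2 | 1 1⟩, ⟨2 | 1 1⟩, ⟨2 | 1 1⟩, ⟨2 | 1 1⟩, ⟨2 | 1 1 1⟩, ⟨2 | 1 1 2⟩, ⟨2 | 1 2 2⟩, ⟨3 | 1⟩, ⟨3 | 1⟩, ⟨3 | 1⟩, ⟨3 | 1⟩, ⟨3 | 1 2⟩, ⟨3 | 2⟩, ⟨3 | 2 2⟩, ⟨4 | 0⟩]


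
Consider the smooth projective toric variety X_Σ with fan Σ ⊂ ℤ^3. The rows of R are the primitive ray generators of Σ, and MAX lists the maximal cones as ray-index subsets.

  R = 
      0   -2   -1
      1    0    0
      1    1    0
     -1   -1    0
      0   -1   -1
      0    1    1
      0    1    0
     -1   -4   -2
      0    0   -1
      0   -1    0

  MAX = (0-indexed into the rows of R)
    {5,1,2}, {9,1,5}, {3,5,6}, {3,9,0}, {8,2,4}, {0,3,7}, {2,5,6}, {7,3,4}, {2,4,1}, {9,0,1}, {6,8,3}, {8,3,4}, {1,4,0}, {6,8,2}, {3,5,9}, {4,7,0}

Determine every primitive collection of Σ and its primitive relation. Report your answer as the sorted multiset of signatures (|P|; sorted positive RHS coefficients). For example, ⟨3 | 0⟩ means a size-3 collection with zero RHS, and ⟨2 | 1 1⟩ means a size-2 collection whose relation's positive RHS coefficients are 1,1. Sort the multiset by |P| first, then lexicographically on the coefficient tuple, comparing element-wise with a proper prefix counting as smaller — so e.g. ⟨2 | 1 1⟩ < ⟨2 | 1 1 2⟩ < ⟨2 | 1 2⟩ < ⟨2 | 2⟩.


Minimal non-faces — 22 found among 10 rays, 16 max cones:

  P = {2,3}:  v_{2} + v_{3} = 0  ⇒ sig = ⟨2 | 0⟩
  P = {4,5}:  v_{4} + v_{5} = 0  ⇒ sig = ⟨2 | 0⟩
  P = {6,9}:  v_{6} + v_{9} = 0  ⇒ sig = ⟨2 | 0⟩
  P = {0,5}:  v_{0} + v_{5} = v_{9}  ⇒ sig = ⟨2 | 1⟩
  P = {0,6}:  v_{0} + v_{6} = v_{4}  ⇒ sig = ⟨2 | 1⟩
  P = {1,3}:  v_{1} + v_{3} = v_{9}  ⇒ sig = ⟨2 | 1⟩
  P = {1,6}:  v_{1} + v_{6} = v_{2}  ⇒ sig = ⟨2 | 1⟩
  P = {2,9}:  v_{2} + v_{9} = v_{1}  ⇒ sig = ⟨2 | 1⟩
  P = {4,6}:  v_{4} + v_{6} = v_{8}  ⇒ sig = ⟨2 | 1⟩
  P = {4,9}:  v_{4} + v_{9} = v_{0}  ⇒ sig = ⟨2 | 1⟩
  P = {5,8}:  v_{5} + v_{8} = v_{6}  ⇒ sig = ⟨2 | 1⟩
  P = {8,9}:  v_{8} + v_{9} = v_{4}  ⇒ sig = ⟨2 | 1⟩
  P = {0,2}:  v_{0} + v_{2} = v_{1} + v_{4}  ⇒ sig = ⟨2 | 1 1⟩
  P = {1,8}:  v_{1} + v_{8} = v_{2} + v_{4}  ⇒ sig = ⟨2 | 1 1⟩
  P = {2,7}:  v_{2} + v_{7} = v_{0} + v_{4}  ⇒ sig = ⟨2 | 1 1⟩
  P = {5,7}:  v_{5} + v_{7} = v_{0} + v_{3}  ⇒ sig = ⟨2 | 1 1⟩
  P = {6,7}:  v_{6} + v_{7} = v_{3} + 2·v_{4}  ⇒ sig = ⟨2 | 1 2⟩
  P = {7,9}:  v_{7} + v_{9} = 2·v_{0} + v_{3}  ⇒ sig = ⟨2 | 1 2⟩
  P = {7,8}:  v_{7} + v_{8} = v_{3} + 3·v_{4}  ⇒ sig = ⟨2 | 1 3⟩
  P = {0,8}:  v_{0} + v_{8} = 2·v_{4}  ⇒ sig = ⟨2 | 2⟩
  P = {1,7}:  v_{1} + v_{7} = 2·v_{0}  ⇒ sig = ⟨2 | 2⟩
  P = {0,3,4}:  v_{0} + v_{3} + v_{4} = v_{7}  ⇒ sig = ⟨3 | 1⟩

so the primitive-relation signature multiset is
    ⟨2 | 0⟩
    ⟨2 | 0⟩
    ⟨2 | 0⟩
    ⟨2 | 1⟩
    ⟨2 | 1⟩
    ⟨2 | 1⟩
    ⟨2 | 1⟩
    ⟨2 | 1⟩
    ⟨2 | 1⟩
    ⟨2 | 1⟩
    ⟨2 | 1⟩
    ⟨2 | 1⟩
    ⟨2 | 1 1⟩
    ⟨2 | 1 1⟩
    ⟨2 | 1 1⟩
    ⟨2 | 1 1⟩
    ⟨2 | 1 2⟩
    ⟨2 | 1 2⟩
    ⟨2 | 1 3⟩
    ⟨2 | 2⟩
    ⟨2 | 2⟩
    ⟨3 | 1⟩


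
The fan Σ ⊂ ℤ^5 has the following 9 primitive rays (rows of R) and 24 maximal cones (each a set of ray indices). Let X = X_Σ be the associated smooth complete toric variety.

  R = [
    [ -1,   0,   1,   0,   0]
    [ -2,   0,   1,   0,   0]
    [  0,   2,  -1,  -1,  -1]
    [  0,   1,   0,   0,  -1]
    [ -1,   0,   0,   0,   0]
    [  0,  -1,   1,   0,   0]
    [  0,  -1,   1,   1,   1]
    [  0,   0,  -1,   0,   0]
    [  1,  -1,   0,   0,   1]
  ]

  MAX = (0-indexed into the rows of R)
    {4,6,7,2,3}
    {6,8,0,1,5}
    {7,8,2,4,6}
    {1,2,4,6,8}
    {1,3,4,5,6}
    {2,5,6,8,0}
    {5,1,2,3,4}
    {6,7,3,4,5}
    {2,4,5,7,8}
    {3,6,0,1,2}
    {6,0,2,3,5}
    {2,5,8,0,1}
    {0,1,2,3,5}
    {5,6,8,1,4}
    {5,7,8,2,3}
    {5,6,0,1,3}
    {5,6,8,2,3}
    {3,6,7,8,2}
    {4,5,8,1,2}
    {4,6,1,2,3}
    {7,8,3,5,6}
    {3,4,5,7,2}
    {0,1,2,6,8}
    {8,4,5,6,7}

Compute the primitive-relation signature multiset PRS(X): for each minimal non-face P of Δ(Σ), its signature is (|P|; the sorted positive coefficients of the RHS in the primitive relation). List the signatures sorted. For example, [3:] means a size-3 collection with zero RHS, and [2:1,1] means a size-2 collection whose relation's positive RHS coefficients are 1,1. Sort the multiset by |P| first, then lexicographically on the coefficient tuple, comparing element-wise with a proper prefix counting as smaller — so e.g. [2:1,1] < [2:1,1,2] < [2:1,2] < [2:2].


Σ has 9 primitive collections:

  P={0,4}:  v_{0} + v_{4} = v_{1}  ⇒ sig = [2:1]
  P={0,7}:  v_{0} + v_{7} = v_{4}  ⇒ sig = [2:1]
  P={1,7}:  v_{1} + v_{7} = 2·v_{4}  ⇒ sig = [2:2]
  P={3,4,8}:  v_{3} + v_{4} + v_{8} = 0  ⇒ sig = [3:]
  P={1,3,8}:  v_{1} + v_{3} + v_{8} = v_{0}  ⇒ sig = [3:1]
  P={0,3,8}:  v_{0} + v_{3} + v_{8} = v_{2} + v_{5} + v_{6}  ⇒ sig = [3:1,1,1]
  P={2,5,6,7}:  v_{2} + v_{5} + v_{6} + v_{7} = 0  ⇒ sig = [4:]
  P={2,4,5,6}:  v_{2} + v_{4} + v_{5} + v_{6} = v_{0}  ⇒ sig = [4:1]
  P={1,2,5,6}:  v_{1} + v_{2} + v_{5} + v_{6} = 2·v_{0}  ⇒ sig = [4:2]

so the primitive-relation signature multiset is
    [2:1]
    [2:1]
    [2:2]
    [3:]
    [3:1]
    [3:1,1,1]
    [4:]
    [4:1]
    [4:2]


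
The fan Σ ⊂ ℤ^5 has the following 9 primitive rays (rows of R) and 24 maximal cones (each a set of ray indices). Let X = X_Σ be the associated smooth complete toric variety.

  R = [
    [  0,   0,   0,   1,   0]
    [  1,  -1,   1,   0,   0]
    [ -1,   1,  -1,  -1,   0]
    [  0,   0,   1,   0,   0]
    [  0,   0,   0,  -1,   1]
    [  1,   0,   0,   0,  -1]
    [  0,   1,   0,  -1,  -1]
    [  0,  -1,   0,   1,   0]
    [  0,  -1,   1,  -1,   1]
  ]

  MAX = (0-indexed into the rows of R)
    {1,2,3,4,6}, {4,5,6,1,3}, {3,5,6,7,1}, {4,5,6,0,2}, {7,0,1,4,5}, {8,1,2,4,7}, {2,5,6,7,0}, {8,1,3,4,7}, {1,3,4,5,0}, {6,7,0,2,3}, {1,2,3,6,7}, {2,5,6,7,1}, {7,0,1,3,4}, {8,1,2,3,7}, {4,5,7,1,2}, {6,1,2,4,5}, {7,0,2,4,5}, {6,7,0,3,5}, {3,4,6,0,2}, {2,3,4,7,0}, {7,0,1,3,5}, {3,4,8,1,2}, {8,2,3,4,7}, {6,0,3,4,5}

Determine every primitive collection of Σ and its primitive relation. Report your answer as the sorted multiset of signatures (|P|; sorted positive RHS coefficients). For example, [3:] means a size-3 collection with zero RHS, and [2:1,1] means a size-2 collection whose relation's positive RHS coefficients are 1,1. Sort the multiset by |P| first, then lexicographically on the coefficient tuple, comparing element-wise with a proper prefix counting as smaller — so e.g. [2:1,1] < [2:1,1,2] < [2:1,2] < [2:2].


The 9 primitive collections of Σ (r=9, n=5):

  P={0,8}:  v_{0} + v_{8} = v_{3} + v_{4} + v_{7}  ⟹  sig = [2:1,1,1]
  P={5,8}:  v_{5} + v_{8} = 2·v_{1} + v_{2}  ⟹  sig = [2:1,2]
  P={6,8}:  v_{6} + v_{8} = 2·v_{1} + 2·v_{2} + v_{3}  ⟹  sig = [2:1,2,2]
  P={0,1,2}:  v_{0} + v_{1} + v_{2} = 0  ⟹  sig = [3:]
  P={2,3,5}:  v_{2} + v_{3} + v_{5} = v_{6}  ⟹  sig = [3:1]
  P={0,1,6}:  v_{0} + v_{1} + v_{6} = v_{3} + v_{5}  ⟹  sig = [3:1,1]
  P={4,6,7}:  v_{4} + v_{6} + v_{7} = v_{1} + v_{2}  ⟹  sig = [3:1,1]
  P={3,4,5,7}:  v_{3} + v_{4} + v_{5} + v_{7} = v_{1}  ⟹  sig = [4:1]
  P={1,2,3,4,7}:  v_{1} + v_{2} + v_{3} + v_{4} + v_{7} = v_{8}  ⟹  sig = [5:1]

Hence PRS(X_Σ) =
    |P|=2: 3 collections, coeffs (1,1,1), (1,2), (1,2,2)
    |P|=3: 4 collections, coeffs (), (1), (1,1), (1,1)
    |P|=4: 1 collection, coeffs (1)
    |P|=5: 1 collection, coeffs (1)


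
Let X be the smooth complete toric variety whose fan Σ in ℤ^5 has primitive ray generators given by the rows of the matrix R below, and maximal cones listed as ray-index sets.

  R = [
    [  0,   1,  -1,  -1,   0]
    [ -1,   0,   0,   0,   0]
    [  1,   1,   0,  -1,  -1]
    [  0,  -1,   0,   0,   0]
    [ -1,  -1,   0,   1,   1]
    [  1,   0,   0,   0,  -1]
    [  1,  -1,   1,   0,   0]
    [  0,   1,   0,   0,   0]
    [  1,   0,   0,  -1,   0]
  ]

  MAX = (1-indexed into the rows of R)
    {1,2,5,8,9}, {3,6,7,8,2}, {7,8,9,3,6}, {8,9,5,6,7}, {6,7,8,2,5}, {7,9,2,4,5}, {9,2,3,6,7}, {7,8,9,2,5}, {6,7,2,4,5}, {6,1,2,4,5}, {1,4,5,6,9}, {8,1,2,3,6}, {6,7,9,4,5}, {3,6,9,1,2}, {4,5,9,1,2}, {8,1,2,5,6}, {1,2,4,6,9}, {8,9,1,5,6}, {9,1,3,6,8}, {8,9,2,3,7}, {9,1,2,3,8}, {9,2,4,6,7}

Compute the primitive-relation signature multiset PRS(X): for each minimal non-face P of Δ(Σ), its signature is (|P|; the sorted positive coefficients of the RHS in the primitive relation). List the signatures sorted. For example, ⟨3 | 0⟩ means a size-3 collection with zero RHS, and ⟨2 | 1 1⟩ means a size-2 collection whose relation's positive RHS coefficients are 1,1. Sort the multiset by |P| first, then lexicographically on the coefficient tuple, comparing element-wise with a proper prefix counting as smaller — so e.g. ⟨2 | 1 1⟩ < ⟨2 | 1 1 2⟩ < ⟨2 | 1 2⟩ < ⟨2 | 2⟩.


Σ has 6 primitive collections:

  P={3,5}:  v_{3} + v_{5} = 0 — sig = ⟨2 | 0⟩
  P={4,8}:  v_{4} + v_{8} = 0 — sig = ⟨2 | 0⟩
  P={1,7}:  v_{1} + v_{7} = v_{9} — sig = ⟨2 | 1⟩
  P={3,4}:  v_{3} + v_{4} = v_{2} + v_{6} + v_{9} — sig = ⟨2 | 1 1 1⟩
  P={2,5,6,9}:  v_{2} + v_{5} + v_{6} + v_{9} = v_{4} — sig = ⟨4 | 1⟩
  P={2,6,8,9}:  v_{2} + v_{6} + v_{8} + v_{9} = v_{3} — sig = ⟨4 | 1⟩

Hence PRS(X_Σ) =
{ ⟨2 | 0⟩ ×2,  ⟨2 | 1⟩,  ⟨2 | 1 1 1⟩,  ⟨4 | 1⟩ ×2 }
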